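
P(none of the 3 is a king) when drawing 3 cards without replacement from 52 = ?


P(no kings) = (48/52) × (47/51) × (46/50)
= 0.7826

P = 0.7826


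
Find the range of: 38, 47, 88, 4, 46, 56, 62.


Max = 88, Min = 4
Range = 88 - 4 = 84

Range = 84


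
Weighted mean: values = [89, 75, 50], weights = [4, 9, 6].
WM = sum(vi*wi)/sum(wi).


Numerator = 89*4 + 75*9 + 50*6 = 1331
Denominator = 4 + 9 + 6 = 19
WM = 1331/19 = 70.0526

WM = 70.0526


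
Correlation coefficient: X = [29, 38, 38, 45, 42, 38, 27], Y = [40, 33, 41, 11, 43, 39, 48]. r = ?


Mean X = 36.7143, Mean Y = 36.4286
SD X = 6.040678, SD Y = 11.184902
Cov = -44.448980
r = -44.448980/(6.040678*11.184902) = -0.6579

r = -0.6579


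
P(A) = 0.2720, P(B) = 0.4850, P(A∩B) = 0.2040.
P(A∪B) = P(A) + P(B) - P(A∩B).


P(A∪B) = 0.2720 + 0.4850 - 0.2040
= 0.7570 - 0.2040
= 0.5530

P(A∪B) = 0.5530


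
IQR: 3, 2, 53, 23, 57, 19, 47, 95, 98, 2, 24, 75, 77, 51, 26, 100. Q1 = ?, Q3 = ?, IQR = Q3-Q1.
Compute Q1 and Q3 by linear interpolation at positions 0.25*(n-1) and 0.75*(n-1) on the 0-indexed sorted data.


Sorted: 2, 2, 3, 19, 23, 24, 26, 47, 51, 53, 57, 75, 77, 95, 98, 100
Q1 (25th %ile) = 22.0000
Q3 (75th %ile) = 75.5000
IQR = 75.5000 - 22.0000 = 53.5000

IQR = 53.5000


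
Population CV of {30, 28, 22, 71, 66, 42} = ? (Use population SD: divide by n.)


Mean = 43.1667
SD = 18.9246
CV = (18.9246/43.1667)*100 = 43.8407%

CV = 43.8407%


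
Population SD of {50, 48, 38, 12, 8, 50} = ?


Mean = 34.3333
Variance = 313.8889
SD = sqrt(313.8889) = 17.7169

SD = 17.7169


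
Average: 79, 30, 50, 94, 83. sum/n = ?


Sum = 79 + 30 + 50 + 94 + 83 = 336
n = 5
Mean = 336/5 = 67.2000

Mean = 67.2000


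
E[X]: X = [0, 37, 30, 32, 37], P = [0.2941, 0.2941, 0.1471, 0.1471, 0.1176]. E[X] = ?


E[X] = 0*0.2941 + 37*0.2941 + 30*0.1471 + 32*0.1471 + 37*0.1176
= 0 + 10.8817 + 4.4130 + 4.7072 + 4.3512
= 24.3531

E[X] = 24.3531


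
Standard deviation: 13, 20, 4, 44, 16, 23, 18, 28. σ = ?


Mean = 20.7500
Variance = 121.1875
SD = sqrt(121.1875) = 11.0085

SD = 11.0085


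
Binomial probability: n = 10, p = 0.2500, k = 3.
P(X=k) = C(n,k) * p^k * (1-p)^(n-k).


C(10,3) = 120
p^3 = 0.015625
(1-p)^7 = 0.133484
P = 120 * 0.015625 * 0.133484 = 0.2503

P(X=3) = 0.2503


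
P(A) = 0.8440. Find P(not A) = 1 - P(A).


P(not A) = 1 - 0.8440 = 0.1560

P(not A) = 0.1560


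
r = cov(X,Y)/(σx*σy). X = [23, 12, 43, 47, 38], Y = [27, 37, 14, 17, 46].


Mean X = 32.6000, Mean Y = 28.2000
SD X = 13.124024, SD Y = 12.023311
Cov = -76.520000
r = -76.520000/(13.124024*12.023311) = -0.4849

r = -0.4849


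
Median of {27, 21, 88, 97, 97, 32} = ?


Sorted: 21, 27, 32, 88, 97, 97
n = 6 (even)
Middle values: 32 and 88
Median = (32+88)/2 = 60.0000

Median = 60.0000


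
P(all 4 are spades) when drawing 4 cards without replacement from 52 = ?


P(all spades) = (13/52) × (12/51) × (11/50) × (10/49)
= 0.0026

P = 0.0026


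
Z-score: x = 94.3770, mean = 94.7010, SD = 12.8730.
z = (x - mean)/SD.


z = (94.3770 - 94.7010)/12.8730
= -0.3240/12.8730
= -0.0252

z = -0.0252


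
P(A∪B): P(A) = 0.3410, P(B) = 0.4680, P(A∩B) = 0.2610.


P(A∪B) = 0.3410 + 0.4680 - 0.2610
= 0.8090 - 0.2610
= 0.5480

P(A∪B) = 0.5480


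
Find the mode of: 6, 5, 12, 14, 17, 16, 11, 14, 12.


Frequencies: 5:1, 6:1, 11:1, 12:2, 14:2, 16:1, 17:1
Max frequency = 2
Mode = 12, 14

Mode = 12, 14


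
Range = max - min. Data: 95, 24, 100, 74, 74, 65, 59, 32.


Max = 100, Min = 24
Range = 100 - 24 = 76

Range = 76


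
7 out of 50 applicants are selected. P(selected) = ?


P = 7/50 = 0.1400

P = 0.1400


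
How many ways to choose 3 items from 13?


C(13,3) = 13!/(3! × 10!)
= 6227020800/(6 × 3628800)
= 286

C(13,3) = 286


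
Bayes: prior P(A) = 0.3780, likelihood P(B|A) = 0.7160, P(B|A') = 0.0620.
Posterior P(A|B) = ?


P(B) = P(B|A)*P(A) + P(B|A')*P(A')
= 0.7160*0.3780 + 0.0620*0.6220
= 0.270648 + 0.038564 = 0.309212
P(A|B) = 0.270648/0.309212 = 0.8753

P(A|B) = 0.8753


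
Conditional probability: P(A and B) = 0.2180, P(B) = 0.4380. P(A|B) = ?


P(A|B) = 0.2180/0.4380 = 0.4977

P(A|B) = 0.4977


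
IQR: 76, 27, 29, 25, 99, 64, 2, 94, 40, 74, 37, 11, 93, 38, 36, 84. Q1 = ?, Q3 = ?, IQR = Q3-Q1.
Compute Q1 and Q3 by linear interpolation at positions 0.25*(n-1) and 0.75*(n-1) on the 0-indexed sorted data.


Sorted: 2, 11, 25, 27, 29, 36, 37, 38, 40, 64, 74, 76, 84, 93, 94, 99
Q1 (25th %ile) = 28.5000
Q3 (75th %ile) = 78.0000
IQR = 78.0000 - 28.5000 = 49.5000

IQR = 49.5000


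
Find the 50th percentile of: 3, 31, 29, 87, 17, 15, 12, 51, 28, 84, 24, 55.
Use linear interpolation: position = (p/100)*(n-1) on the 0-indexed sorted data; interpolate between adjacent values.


Sorted: 3, 12, 15, 17, 24, 28, 29, 31, 51, 55, 84, 87
n = 12
Index = 50/100 * 11 = 5.5000
Lower = data[5] = 28, Upper = data[6] = 29
P50 = 28 + 0.5000*(1) = 28.5000

P50 = 28.5000


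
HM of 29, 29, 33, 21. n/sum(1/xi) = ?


Sum of reciprocals = 1/29 + 1/29 + 1/33 + 1/21 = 0.146888
HM = 4/0.146888 = 27.2317

HM = 27.2317


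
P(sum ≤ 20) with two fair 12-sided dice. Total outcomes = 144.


Total outcomes = 12×12 = 144
Favorable (sum ≤ 20): 134
P = 134/144 = 0.9306

P = 0.9306


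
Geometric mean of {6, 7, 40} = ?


Product = 6 × 7 × 40 = 1680
GM = 1680^(1/3) = 11.8878

GM = 11.8878


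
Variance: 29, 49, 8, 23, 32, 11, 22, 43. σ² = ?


Mean = 27.1250
Squared deviations: 3.5156, 478.5156, 365.7656, 17.0156, 23.7656, 260.0156, 26.2656, 252.0156
Sum = 1426.8750
Variance = 1426.8750/8 = 178.3594

Variance = 178.3594


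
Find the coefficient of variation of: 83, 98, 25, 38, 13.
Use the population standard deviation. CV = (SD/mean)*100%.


Mean = 51.4000
SD = 33.2301
CV = (33.2301/51.4000)*100 = 64.6500%

CV = 64.6500%


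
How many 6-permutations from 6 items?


P(6,6) = 6!/0!
= 720/1
= 720

P(6,6) = 720


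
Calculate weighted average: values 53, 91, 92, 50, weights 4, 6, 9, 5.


Numerator = 53*4 + 91*6 + 92*9 + 50*5 = 1836
Denominator = 4 + 6 + 9 + 5 = 24
WM = 1836/24 = 76.5000

WM = 76.5000


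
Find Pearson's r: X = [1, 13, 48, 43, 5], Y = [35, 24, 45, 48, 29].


Mean X = 22.0000, Mean Y = 36.2000
SD X = 19.636700, SD Y = 9.152049
Cov = 146.800000
r = 146.800000/(19.636700*9.152049) = 0.8168

r = 0.8168


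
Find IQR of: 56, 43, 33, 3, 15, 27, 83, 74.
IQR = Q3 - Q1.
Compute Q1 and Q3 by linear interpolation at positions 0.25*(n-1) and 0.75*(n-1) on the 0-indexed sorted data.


Sorted: 3, 15, 27, 33, 43, 56, 74, 83
Q1 (25th %ile) = 24.0000
Q3 (75th %ile) = 60.5000
IQR = 60.5000 - 24.0000 = 36.5000

IQR = 36.5000


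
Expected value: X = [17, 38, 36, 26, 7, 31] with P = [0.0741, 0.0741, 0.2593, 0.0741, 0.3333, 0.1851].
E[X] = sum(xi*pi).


E[X] = 17*0.0741 + 38*0.0741 + 36*0.2593 + 26*0.0741 + 7*0.3333 + 31*0.1851
= 1.2597 + 2.8158 + 9.3348 + 1.9266 + 2.3331 + 5.7381
= 23.4081

E[X] = 23.4081


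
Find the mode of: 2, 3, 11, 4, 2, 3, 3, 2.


Frequencies: 2:3, 3:3, 4:1, 11:1
Max frequency = 3
Mode = 2, 3

Mode = 2, 3


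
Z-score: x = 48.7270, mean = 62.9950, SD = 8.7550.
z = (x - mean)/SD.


z = (48.7270 - 62.9950)/8.7550
= -14.2680/8.7550
= -1.6297

z = -1.6297


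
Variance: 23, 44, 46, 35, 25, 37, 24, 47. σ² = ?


Mean = 35.1250
Squared deviations: 147.0156, 78.7656, 118.2656, 0.0156, 102.5156, 3.5156, 123.7656, 141.0156
Sum = 714.8750
Variance = 714.8750/8 = 89.3594

Variance = 89.3594


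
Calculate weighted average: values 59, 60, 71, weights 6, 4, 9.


Numerator = 59*6 + 60*4 + 71*9 = 1233
Denominator = 6 + 4 + 9 = 19
WM = 1233/19 = 64.8947

WM = 64.8947


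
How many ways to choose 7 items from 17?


C(17,7) = 17!/(7! × 10!)
= 355687428096000/(5040 × 3628800)
= 19448

C(17,7) = 19448


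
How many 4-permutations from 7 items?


P(7,4) = 7!/3!
= 5040/6
= 840

P(7,4) = 840


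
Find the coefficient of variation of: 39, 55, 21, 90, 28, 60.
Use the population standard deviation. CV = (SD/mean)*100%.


Mean = 48.8333
SD = 22.9595
CV = (22.9595/48.8333)*100 = 47.0161%

CV = 47.0161%


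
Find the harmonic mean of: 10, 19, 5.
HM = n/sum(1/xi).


Sum of reciprocals = 1/10 + 1/19 + 1/5 = 0.352632
HM = 3/0.352632 = 8.5075

HM = 8.5075


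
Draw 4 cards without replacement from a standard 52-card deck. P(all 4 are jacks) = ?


P(all jacks) = (4/52) × (3/51) × (2/50) × (1/49)
= 3.6938e-06

P = 3.6938e-06


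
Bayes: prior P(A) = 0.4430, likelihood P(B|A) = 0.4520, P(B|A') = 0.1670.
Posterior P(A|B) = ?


P(B) = P(B|A)*P(A) + P(B|A')*P(A')
= 0.4520*0.4430 + 0.1670*0.5570
= 0.200236 + 0.093019 = 0.293255
P(A|B) = 0.200236/0.293255 = 0.6828

P(A|B) = 0.6828


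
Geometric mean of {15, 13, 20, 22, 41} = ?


Product = 15 × 13 × 20 × 22 × 41 = 3517800
GM = 3517800^(1/5) = 20.3823

GM = 20.3823


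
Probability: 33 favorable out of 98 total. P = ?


P = 33/98 = 0.3367

P = 0.3367


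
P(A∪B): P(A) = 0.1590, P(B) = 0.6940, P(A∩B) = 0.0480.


P(A∪B) = 0.1590 + 0.6940 - 0.0480
= 0.8530 - 0.0480
= 0.8050

P(A∪B) = 0.8050


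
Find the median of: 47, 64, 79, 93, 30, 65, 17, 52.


Sorted: 17, 30, 47, 52, 64, 65, 79, 93
n = 8 (even)
Middle values: 52 and 64
Median = (52+64)/2 = 58.0000

Median = 58.0000


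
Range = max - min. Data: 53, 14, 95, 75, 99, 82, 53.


Max = 99, Min = 14
Range = 99 - 14 = 85

Range = 85


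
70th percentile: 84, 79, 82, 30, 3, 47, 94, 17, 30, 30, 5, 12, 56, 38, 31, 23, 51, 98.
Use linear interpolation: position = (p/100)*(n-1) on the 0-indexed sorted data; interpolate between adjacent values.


Sorted: 3, 5, 12, 17, 23, 30, 30, 30, 31, 38, 47, 51, 56, 79, 82, 84, 94, 98
n = 18
Index = 70/100 * 17 = 11.9000
Lower = data[11] = 51, Upper = data[12] = 56
P70 = 51 + 0.9000*(5) = 55.5000

P70 = 55.5000


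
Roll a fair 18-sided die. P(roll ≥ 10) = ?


Favorable outcomes (roll ≥ 10): 9
Total outcomes = 18
P = 9/18 = 0.5000

P = 0.5000


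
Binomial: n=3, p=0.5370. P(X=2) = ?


C(3,2) = 3
p^2 = 0.288369
(1-p)^1 = 0.463000
P = 3 * 0.288369 * 0.463000 = 0.4005

P(X=2) = 0.4005


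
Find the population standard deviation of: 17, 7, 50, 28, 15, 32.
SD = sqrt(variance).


Mean = 24.8333
Variance = 195.1389
SD = sqrt(195.1389) = 13.9692

SD = 13.9692


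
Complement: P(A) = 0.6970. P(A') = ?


P(not A) = 1 - 0.6970 = 0.3030

P(not A) = 0.3030


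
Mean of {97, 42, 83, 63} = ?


Sum = 97 + 42 + 83 + 63 = 285
n = 4
Mean = 285/4 = 71.2500

Mean = 71.2500


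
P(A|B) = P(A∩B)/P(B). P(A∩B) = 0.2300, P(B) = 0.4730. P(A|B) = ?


P(A|B) = 0.2300/0.4730 = 0.4863

P(A|B) = 0.4863


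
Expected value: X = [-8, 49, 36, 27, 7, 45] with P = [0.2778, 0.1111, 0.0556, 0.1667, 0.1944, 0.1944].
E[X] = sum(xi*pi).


E[X] = -8*0.2778 + 49*0.1111 + 36*0.0556 + 27*0.1667 + 7*0.1944 + 45*0.1944
= -2.2224 + 5.4439 + 2.0016 + 4.5009 + 1.3608 + 8.7480
= 19.8328

E[X] = 19.8328


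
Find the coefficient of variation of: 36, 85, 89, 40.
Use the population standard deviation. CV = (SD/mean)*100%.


Mean = 62.5000
SD = 24.5815
CV = (24.5815/62.5000)*100 = 39.3304%

CV = 39.3304%


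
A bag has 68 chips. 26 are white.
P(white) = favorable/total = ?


P = 26/68 = 0.3824

P = 0.3824


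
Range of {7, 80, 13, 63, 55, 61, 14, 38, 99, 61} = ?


Max = 99, Min = 7
Range = 99 - 7 = 92

Range = 92


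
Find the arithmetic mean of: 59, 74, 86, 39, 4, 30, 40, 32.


Sum = 59 + 74 + 86 + 39 + 4 + 30 + 40 + 32 = 364
n = 8
Mean = 364/8 = 45.5000

Mean = 45.5000


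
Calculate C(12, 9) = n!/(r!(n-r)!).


C(12,9) = 12!/(9! × 3!)
= 479001600/(362880 × 6)
= 220

C(12,9) = 220


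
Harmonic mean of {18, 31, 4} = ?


Sum of reciprocals = 1/18 + 1/31 + 1/4 = 0.337814
HM = 3/0.337814 = 8.8806

HM = 8.8806


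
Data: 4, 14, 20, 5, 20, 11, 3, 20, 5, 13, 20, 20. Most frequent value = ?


Frequencies: 3:1, 4:1, 5:2, 11:1, 13:1, 14:1, 20:5
Max frequency = 5
Mode = 20

Mode = 20


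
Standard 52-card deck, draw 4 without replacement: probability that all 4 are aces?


P(all aces) = (4/52) × (3/51) × (2/50) × (1/49)
= 3.6938e-06

P = 3.6938e-06


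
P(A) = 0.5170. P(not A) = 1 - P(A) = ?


P(not A) = 1 - 0.5170 = 0.4830

P(not A) = 0.4830


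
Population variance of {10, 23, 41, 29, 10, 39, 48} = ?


Mean = 28.5714
Squared deviations: 344.8980, 31.0408, 154.4694, 0.1837, 344.8980, 108.7551, 377.4694
Sum = 1361.7143
Variance = 1361.7143/7 = 194.5306

Variance = 194.5306


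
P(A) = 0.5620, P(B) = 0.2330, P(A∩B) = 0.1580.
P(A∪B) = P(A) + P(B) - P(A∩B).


P(A∪B) = 0.5620 + 0.2330 - 0.1580
= 0.7950 - 0.1580
= 0.6370

P(A∪B) = 0.6370


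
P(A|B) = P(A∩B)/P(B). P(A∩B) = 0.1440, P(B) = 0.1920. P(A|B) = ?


P(A|B) = 0.1440/0.1920 = 0.7500

P(A|B) = 0.7500


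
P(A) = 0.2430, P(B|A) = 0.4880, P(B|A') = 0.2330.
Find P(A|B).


P(B) = P(B|A)*P(A) + P(B|A')*P(A')
= 0.4880*0.2430 + 0.2330*0.7570
= 0.118584 + 0.176381 = 0.294965
P(A|B) = 0.118584/0.294965 = 0.4020

P(A|B) = 0.4020


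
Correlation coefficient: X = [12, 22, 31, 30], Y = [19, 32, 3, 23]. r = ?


Mean X = 23.7500, Mean Y = 19.2500
SD X = 7.628073, SD Y = 10.497023
Cov = -28.437500
r = -28.437500/(7.628073*10.497023) = -0.3551

r = -0.3551


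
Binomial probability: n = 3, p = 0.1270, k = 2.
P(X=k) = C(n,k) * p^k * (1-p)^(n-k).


C(3,2) = 3
p^2 = 0.016129
(1-p)^1 = 0.873000
P = 3 * 0.016129 * 0.873000 = 0.0422

P(X=2) = 0.0422


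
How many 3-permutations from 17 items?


P(17,3) = 17!/14!
= 355687428096000/87178291200
= 4080

P(17,3) = 4080


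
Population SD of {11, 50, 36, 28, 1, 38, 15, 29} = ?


Mean = 26.0000
Variance = 225.5000
SD = sqrt(225.5000) = 15.0167

SD = 15.0167


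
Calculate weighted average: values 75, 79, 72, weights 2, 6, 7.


Numerator = 75*2 + 79*6 + 72*7 = 1128
Denominator = 2 + 6 + 7 = 15
WM = 1128/15 = 75.2000

WM = 75.2000


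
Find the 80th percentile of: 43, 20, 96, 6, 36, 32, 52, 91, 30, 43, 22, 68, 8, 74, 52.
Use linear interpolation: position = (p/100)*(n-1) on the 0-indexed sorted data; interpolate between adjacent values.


Sorted: 6, 8, 20, 22, 30, 32, 36, 43, 43, 52, 52, 68, 74, 91, 96
n = 15
Index = 80/100 * 14 = 11.2000
Lower = data[11] = 68, Upper = data[12] = 74
P80 = 68 + 0.2000*(6) = 69.2000

P80 = 69.2000


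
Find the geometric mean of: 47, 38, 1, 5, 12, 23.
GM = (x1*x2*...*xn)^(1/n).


Product = 47 × 38 × 1 × 5 × 12 × 23 = 2464680
GM = 2464680^(1/6) = 11.6223

GM = 11.6223


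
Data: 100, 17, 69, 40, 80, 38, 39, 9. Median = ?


Sorted: 9, 17, 38, 39, 40, 69, 80, 100
n = 8 (even)
Middle values: 39 and 40
Median = (39+40)/2 = 39.5000

Median = 39.5000


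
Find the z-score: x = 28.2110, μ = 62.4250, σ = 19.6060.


z = (28.2110 - 62.4250)/19.6060
= -34.2140/19.6060
= -1.7451

z = -1.7451


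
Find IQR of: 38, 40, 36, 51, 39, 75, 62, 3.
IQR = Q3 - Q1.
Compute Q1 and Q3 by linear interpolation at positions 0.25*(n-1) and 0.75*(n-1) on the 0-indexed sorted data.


Sorted: 3, 36, 38, 39, 40, 51, 62, 75
Q1 (25th %ile) = 37.5000
Q3 (75th %ile) = 53.7500
IQR = 53.7500 - 37.5000 = 16.2500

IQR = 16.2500


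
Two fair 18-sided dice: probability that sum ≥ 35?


Total outcomes = 18×18 = 324
Favorable (sum ≥ 35): 3
P = 3/324 = 0.0093

P = 0.0093


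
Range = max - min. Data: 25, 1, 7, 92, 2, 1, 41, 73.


Max = 92, Min = 1
Range = 92 - 1 = 91

Range = 91


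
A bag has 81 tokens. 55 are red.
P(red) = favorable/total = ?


P = 55/81 = 0.6790

P = 0.6790


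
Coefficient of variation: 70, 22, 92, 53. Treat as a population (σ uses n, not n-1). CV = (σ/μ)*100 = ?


Mean = 59.2500
SD = 25.5673
CV = (25.5673/59.2500)*100 = 43.1516%

CV = 43.1516%


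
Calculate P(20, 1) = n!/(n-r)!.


P(20,1) = 20!/19!
= 2432902008176640000/121645100408832000
= 20

P(20,1) = 20


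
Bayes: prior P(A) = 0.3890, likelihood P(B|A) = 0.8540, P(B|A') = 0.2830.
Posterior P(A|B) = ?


P(B) = P(B|A)*P(A) + P(B|A')*P(A')
= 0.8540*0.3890 + 0.2830*0.6110
= 0.332206 + 0.172913 = 0.505119
P(A|B) = 0.332206/0.505119 = 0.6577

P(A|B) = 0.6577


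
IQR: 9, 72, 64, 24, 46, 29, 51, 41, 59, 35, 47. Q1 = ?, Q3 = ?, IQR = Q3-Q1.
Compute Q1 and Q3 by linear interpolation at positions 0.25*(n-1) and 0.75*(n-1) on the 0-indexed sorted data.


Sorted: 9, 24, 29, 35, 41, 46, 47, 51, 59, 64, 72
Q1 (25th %ile) = 32.0000
Q3 (75th %ile) = 55.0000
IQR = 55.0000 - 32.0000 = 23.0000

IQR = 23.0000


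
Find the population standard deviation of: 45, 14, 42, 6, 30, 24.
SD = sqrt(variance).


Mean = 26.8333
Variance = 196.1389
SD = sqrt(196.1389) = 14.0050

SD = 14.0050


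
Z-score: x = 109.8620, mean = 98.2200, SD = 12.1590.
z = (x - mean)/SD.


z = (109.8620 - 98.2200)/12.1590
= 11.6420/12.1590
= 0.9575

z = 0.9575


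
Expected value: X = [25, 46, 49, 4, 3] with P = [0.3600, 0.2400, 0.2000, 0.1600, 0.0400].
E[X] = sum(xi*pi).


E[X] = 25*0.3600 + 46*0.2400 + 49*0.2000 + 4*0.1600 + 3*0.0400
= 9.0000 + 11.0400 + 9.8000 + 0.6400 + 0.1200
= 30.6000

E[X] = 30.6000


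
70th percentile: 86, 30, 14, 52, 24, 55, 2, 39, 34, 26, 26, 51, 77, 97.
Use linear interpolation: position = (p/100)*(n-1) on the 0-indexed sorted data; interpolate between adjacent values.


Sorted: 2, 14, 24, 26, 26, 30, 34, 39, 51, 52, 55, 77, 86, 97
n = 14
Index = 70/100 * 13 = 9.1000
Lower = data[9] = 52, Upper = data[10] = 55
P70 = 52 + 0.1000*(3) = 52.3000

P70 = 52.3000


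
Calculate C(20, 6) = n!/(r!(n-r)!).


C(20,6) = 20!/(6! × 14!)
= 2432902008176640000/(720 × 87178291200)
= 38760

C(20,6) = 38760


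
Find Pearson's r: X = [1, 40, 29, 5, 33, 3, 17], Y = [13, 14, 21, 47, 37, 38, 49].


Mean X = 18.2857, Mean Y = 31.2857
SD X = 14.703880, SD Y = 14.027669
Cov = -59.938776
r = -59.938776/(14.703880*14.027669) = -0.2906

r = -0.2906


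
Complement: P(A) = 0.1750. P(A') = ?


P(not A) = 1 - 0.1750 = 0.8250

P(not A) = 0.8250


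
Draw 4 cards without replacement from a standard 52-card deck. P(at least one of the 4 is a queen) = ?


P(at least one) = 1 - P(none)
P(none) = (48/52) × (47/51) × (46/50) × (45/49) = 0.718737
P(at least one) = 1 - 0.718737 = 0.2813

P = 0.2813


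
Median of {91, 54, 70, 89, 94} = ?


Sorted: 54, 70, 89, 91, 94
n = 5 (odd)
Middle value = 89

Median = 89


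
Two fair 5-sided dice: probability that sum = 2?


Total outcomes = 5×5 = 25
Favorable (sum = 2): 1
P = 1/25 = 0.0400

P = 0.0400


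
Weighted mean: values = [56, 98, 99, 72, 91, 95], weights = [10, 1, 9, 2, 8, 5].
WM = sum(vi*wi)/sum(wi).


Numerator = 56*10 + 98*1 + 99*9 + 72*2 + 91*8 + 95*5 = 2896
Denominator = 10 + 1 + 9 + 2 + 8 + 5 = 35
WM = 2896/35 = 82.7429

WM = 82.7429


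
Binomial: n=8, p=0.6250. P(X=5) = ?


C(8,5) = 56
p^5 = 0.095367
(1-p)^3 = 0.052734
P = 56 * 0.095367 * 0.052734 = 0.2816

P(X=5) = 0.2816


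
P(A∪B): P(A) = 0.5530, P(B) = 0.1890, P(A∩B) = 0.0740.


P(A∪B) = 0.5530 + 0.1890 - 0.0740
= 0.7420 - 0.0740
= 0.6680

P(A∪B) = 0.6680


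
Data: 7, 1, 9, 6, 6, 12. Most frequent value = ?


Frequencies: 1:1, 6:2, 7:1, 9:1, 12:1
Max frequency = 2
Mode = 6

Mode = 6


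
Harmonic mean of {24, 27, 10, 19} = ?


Sum of reciprocals = 1/24 + 1/27 + 1/10 + 1/19 = 0.231335
HM = 4/0.231335 = 17.2909

HM = 17.2909


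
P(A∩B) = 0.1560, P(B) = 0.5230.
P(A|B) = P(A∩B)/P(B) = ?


P(A|B) = 0.1560/0.5230 = 0.2983

P(A|B) = 0.2983


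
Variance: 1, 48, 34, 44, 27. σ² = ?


Mean = 30.8000
Squared deviations: 888.0400, 295.8400, 10.2400, 174.2400, 14.4400
Sum = 1382.8000
Variance = 1382.8000/5 = 276.5600

Variance = 276.5600


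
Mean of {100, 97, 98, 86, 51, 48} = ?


Sum = 100 + 97 + 98 + 86 + 51 + 48 = 480
n = 6
Mean = 480/6 = 80.0000

Mean = 80.0000


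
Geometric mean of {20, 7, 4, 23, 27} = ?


Product = 20 × 7 × 4 × 23 × 27 = 347760
GM = 347760^(1/5) = 12.8309

GM = 12.8309


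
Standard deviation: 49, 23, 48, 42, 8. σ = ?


Mean = 34.0000
Variance = 256.4000
SD = sqrt(256.4000) = 16.0125

SD = 16.0125


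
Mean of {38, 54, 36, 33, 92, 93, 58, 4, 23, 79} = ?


Sum = 38 + 54 + 36 + 33 + 92 + 93 + 58 + 4 + 23 + 79 = 510
n = 10
Mean = 510/10 = 51.0000

Mean = 51.0000


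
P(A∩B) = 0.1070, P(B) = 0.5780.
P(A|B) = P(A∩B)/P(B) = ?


P(A|B) = 0.1070/0.5780 = 0.1851

P(A|B) = 0.1851


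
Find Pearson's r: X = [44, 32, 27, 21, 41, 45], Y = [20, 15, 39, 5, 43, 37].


Mean X = 35.0000, Mean Y = 26.5000
SD X = 9.000000, SD Y = 13.997023
Cov = 63.500000
r = 63.500000/(9.000000*13.997023) = 0.5041

r = 0.5041


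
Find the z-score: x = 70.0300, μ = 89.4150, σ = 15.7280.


z = (70.0300 - 89.4150)/15.7280
= -19.3850/15.7280
= -1.2325

z = -1.2325


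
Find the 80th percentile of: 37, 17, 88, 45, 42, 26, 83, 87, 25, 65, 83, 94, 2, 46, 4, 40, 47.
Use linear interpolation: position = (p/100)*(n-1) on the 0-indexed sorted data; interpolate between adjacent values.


Sorted: 2, 4, 17, 25, 26, 37, 40, 42, 45, 46, 47, 65, 83, 83, 87, 88, 94
n = 17
Index = 80/100 * 16 = 12.8000
Lower = data[12] = 83, Upper = data[13] = 83
P80 = 83 + 0.8000*(0) = 83.0000

P80 = 83.0000


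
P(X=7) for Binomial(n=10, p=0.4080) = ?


C(10,7) = 120
p^7 = 0.001882
(1-p)^3 = 0.207475
P = 120 * 0.001882 * 0.207475 = 0.0469

P(X=7) = 0.0469


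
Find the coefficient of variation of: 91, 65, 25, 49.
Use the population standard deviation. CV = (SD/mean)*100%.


Mean = 57.5000
SD = 24.0156
CV = (24.0156/57.5000)*100 = 41.7663%

CV = 41.7663%


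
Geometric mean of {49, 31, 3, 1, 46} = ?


Product = 49 × 31 × 3 × 1 × 46 = 209622
GM = 209622^(1/5) = 11.5954

GM = 11.5954


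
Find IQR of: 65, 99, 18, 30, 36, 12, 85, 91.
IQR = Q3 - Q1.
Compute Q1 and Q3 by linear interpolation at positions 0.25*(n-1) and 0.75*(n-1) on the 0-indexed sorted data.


Sorted: 12, 18, 30, 36, 65, 85, 91, 99
Q1 (25th %ile) = 27.0000
Q3 (75th %ile) = 86.5000
IQR = 86.5000 - 27.0000 = 59.5000

IQR = 59.5000


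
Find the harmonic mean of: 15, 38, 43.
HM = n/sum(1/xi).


Sum of reciprocals = 1/15 + 1/38 + 1/43 = 0.116238
HM = 3/0.116238 = 25.8091

HM = 25.8091


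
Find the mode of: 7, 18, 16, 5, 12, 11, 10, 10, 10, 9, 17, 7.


Frequencies: 5:1, 7:2, 9:1, 10:3, 11:1, 12:1, 16:1, 17:1, 18:1
Max frequency = 3
Mode = 10

Mode = 10


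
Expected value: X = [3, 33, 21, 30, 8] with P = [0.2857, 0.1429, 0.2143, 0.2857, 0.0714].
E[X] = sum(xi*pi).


E[X] = 3*0.2857 + 33*0.1429 + 21*0.2143 + 30*0.2857 + 8*0.0714
= 0.8571 + 4.7157 + 4.5003 + 8.5710 + 0.5712
= 19.2153

E[X] = 19.2153


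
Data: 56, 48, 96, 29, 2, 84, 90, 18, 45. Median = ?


Sorted: 2, 18, 29, 45, 48, 56, 84, 90, 96
n = 9 (odd)
Middle value = 48

Median = 48


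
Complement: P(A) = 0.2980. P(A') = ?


P(not A) = 1 - 0.2980 = 0.7020

P(not A) = 0.7020


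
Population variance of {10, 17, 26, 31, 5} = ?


Mean = 17.8000
Squared deviations: 60.8400, 0.6400, 67.2400, 174.2400, 163.8400
Sum = 466.8000
Variance = 466.8000/5 = 93.3600

Variance = 93.3600


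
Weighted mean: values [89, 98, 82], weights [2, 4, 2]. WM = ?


Numerator = 89*2 + 98*4 + 82*2 = 734
Denominator = 2 + 4 + 2 = 8
WM = 734/8 = 91.7500

WM = 91.7500


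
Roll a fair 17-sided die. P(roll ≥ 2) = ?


Favorable outcomes (roll ≥ 2): 16
Total outcomes = 17
P = 16/17 = 0.9412

P = 0.9412


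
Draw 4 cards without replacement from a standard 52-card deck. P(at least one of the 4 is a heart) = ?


P(at least one) = 1 - P(none)
P(none) = (39/52) × (38/51) × (37/50) × (36/49) = 0.303818
P(at least one) = 1 - 0.303818 = 0.6962

P = 0.6962


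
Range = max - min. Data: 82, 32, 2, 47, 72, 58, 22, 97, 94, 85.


Max = 97, Min = 2
Range = 97 - 2 = 95

Range = 95


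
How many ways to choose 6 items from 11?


C(11,6) = 11!/(6! × 5!)
= 39916800/(720 × 120)
= 462

C(11,6) = 462


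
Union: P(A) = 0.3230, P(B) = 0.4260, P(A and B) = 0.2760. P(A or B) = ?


P(A∪B) = 0.3230 + 0.4260 - 0.2760
= 0.7490 - 0.2760
= 0.4730

P(A∪B) = 0.4730


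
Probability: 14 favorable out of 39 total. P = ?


P = 14/39 = 0.3590

P = 0.3590


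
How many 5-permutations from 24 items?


P(24,5) = 24!/19!
= 620448401733239439360000/121645100408832000
= 5100480

P(24,5) = 5100480


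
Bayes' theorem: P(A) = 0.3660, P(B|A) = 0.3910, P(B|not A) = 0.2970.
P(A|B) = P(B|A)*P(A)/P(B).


P(B) = P(B|A)*P(A) + P(B|A')*P(A')
= 0.3910*0.3660 + 0.2970*0.6340
= 0.143106 + 0.188298 = 0.331404
P(A|B) = 0.143106/0.331404 = 0.4318

P(A|B) = 0.4318


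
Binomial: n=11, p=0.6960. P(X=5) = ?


C(11,5) = 462
p^5 = 0.163323
(1-p)^6 = 0.000789
P = 462 * 0.163323 * 0.000789 = 0.0596

P(X=5) = 0.0596


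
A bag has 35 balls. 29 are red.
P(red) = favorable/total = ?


P = 29/35 = 0.8286

P = 0.8286


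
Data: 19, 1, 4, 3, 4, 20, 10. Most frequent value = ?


Frequencies: 1:1, 3:1, 4:2, 10:1, 19:1, 20:1
Max frequency = 2
Mode = 4

Mode = 4


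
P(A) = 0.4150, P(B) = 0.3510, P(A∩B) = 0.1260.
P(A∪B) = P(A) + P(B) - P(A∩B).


P(A∪B) = 0.4150 + 0.3510 - 0.1260
= 0.7660 - 0.1260
= 0.6400

P(A∪B) = 0.6400


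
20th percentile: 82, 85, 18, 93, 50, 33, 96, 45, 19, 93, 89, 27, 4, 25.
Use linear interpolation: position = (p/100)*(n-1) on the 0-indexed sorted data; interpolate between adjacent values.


Sorted: 4, 18, 19, 25, 27, 33, 45, 50, 82, 85, 89, 93, 93, 96
n = 14
Index = 20/100 * 13 = 2.6000
Lower = data[2] = 19, Upper = data[3] = 25
P20 = 19 + 0.6000*(6) = 22.6000

P20 = 22.6000


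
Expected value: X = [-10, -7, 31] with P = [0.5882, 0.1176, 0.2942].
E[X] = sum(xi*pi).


E[X] = -10*0.5882 - 7*0.1176 + 31*0.2942
= -5.8820 - 0.8232 + 9.1202
= 2.4150

E[X] = 2.4150


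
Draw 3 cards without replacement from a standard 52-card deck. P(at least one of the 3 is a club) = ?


P(at least one) = 1 - P(none)
P(none) = (39/52) × (38/51) × (37/50) = 0.413529
P(at least one) = 1 - 0.413529 = 0.5865

P = 0.5865


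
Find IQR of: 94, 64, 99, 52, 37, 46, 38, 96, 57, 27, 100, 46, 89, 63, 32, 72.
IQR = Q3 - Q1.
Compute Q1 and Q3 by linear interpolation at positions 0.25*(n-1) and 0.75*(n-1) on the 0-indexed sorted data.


Sorted: 27, 32, 37, 38, 46, 46, 52, 57, 63, 64, 72, 89, 94, 96, 99, 100
Q1 (25th %ile) = 44.0000
Q3 (75th %ile) = 90.2500
IQR = 90.2500 - 44.0000 = 46.2500

IQR = 46.2500


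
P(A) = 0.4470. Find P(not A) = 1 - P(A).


P(not A) = 1 - 0.4470 = 0.5530

P(not A) = 0.5530


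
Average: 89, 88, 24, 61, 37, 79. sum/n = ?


Sum = 89 + 88 + 24 + 61 + 37 + 79 = 378
n = 6
Mean = 378/6 = 63.0000

Mean = 63.0000


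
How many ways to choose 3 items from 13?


C(13,3) = 13!/(3! × 10!)
= 6227020800/(6 × 3628800)
= 286

C(13,3) = 286


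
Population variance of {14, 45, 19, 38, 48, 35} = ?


Mean = 33.1667
Squared deviations: 367.3611, 140.0278, 200.6944, 23.3611, 220.0278, 3.3611
Sum = 954.8333
Variance = 954.8333/6 = 159.1389

Variance = 159.1389


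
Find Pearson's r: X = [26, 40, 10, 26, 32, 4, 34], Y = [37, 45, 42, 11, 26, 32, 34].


Mean X = 24.5714, Mean Y = 32.4286
SD X = 12.081357, SD Y = 10.513354
Cov = 0.897959
r = 0.897959/(12.081357*10.513354) = 0.0071

r = 0.0071


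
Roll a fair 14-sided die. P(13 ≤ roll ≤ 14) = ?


Favorable outcomes (13 ≤ roll ≤ 14): 2
Total outcomes = 14
P = 2/14 = 0.1429

P = 0.1429


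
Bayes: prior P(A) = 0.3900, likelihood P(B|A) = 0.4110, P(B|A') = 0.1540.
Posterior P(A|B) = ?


P(B) = P(B|A)*P(A) + P(B|A')*P(A')
= 0.4110*0.3900 + 0.1540*0.6100
= 0.160290 + 0.093940 = 0.254230
P(A|B) = 0.160290/0.254230 = 0.6305

P(A|B) = 0.6305


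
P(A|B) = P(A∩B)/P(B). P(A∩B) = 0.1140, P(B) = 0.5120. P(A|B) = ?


P(A|B) = 0.1140/0.5120 = 0.2227

P(A|B) = 0.2227


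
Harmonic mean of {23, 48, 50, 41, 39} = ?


Sum of reciprocals = 1/23 + 1/48 + 1/50 + 1/41 + 1/39 = 0.134343
HM = 5/0.134343 = 37.2182

HM = 37.2182


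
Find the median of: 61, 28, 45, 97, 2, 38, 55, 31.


Sorted: 2, 28, 31, 38, 45, 55, 61, 97
n = 8 (even)
Middle values: 38 and 45
Median = (38+45)/2 = 41.5000

Median = 41.5000


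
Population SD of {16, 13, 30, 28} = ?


Mean = 21.7500
Variance = 54.1875
SD = sqrt(54.1875) = 7.3612

SD = 7.3612


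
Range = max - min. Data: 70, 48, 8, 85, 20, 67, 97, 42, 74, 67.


Max = 97, Min = 8
Range = 97 - 8 = 89

Range = 89


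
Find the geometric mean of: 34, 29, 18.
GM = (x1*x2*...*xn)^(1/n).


Product = 34 × 29 × 18 = 17748
GM = 17748^(1/3) = 26.0845

GM = 26.0845


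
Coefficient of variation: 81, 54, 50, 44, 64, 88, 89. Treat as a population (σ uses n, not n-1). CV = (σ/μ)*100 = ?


Mean = 67.1429
SD = 17.3899
CV = (17.3899/67.1429)*100 = 25.8998%

CV = 25.8998%


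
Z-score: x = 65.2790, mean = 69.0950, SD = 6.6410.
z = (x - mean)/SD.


z = (65.2790 - 69.0950)/6.6410
= -3.8160/6.6410
= -0.5746

z = -0.5746


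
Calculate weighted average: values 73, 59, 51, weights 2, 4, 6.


Numerator = 73*2 + 59*4 + 51*6 = 688
Denominator = 2 + 4 + 6 = 12
WM = 688/12 = 57.3333

WM = 57.3333


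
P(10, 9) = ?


P(10,9) = 10!/1!
= 3628800/1
= 3628800

P(10,9) = 3628800


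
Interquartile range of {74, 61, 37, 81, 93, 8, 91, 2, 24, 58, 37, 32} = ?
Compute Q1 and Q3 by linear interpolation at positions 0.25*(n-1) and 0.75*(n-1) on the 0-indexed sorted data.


Sorted: 2, 8, 24, 32, 37, 37, 58, 61, 74, 81, 91, 93
Q1 (25th %ile) = 30.0000
Q3 (75th %ile) = 75.7500
IQR = 75.7500 - 30.0000 = 45.7500

IQR = 45.7500


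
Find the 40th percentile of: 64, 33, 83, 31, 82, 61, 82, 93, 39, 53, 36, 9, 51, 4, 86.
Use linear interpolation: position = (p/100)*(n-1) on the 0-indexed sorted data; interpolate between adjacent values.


Sorted: 4, 9, 31, 33, 36, 39, 51, 53, 61, 64, 82, 82, 83, 86, 93
n = 15
Index = 40/100 * 14 = 5.6000
Lower = data[5] = 39, Upper = data[6] = 51
P40 = 39 + 0.6000*(12) = 46.2000

P40 = 46.2000


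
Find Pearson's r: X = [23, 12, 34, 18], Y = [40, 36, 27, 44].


Mean X = 21.7500, Mean Y = 36.7500
SD X = 8.073878, SD Y = 6.299802
Cov = -33.812500
r = -33.812500/(8.073878*6.299802) = -0.6648

r = -0.6648


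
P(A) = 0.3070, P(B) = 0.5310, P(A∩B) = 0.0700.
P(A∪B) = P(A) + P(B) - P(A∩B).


P(A∪B) = 0.3070 + 0.5310 - 0.0700
= 0.8380 - 0.0700
= 0.7680

P(A∪B) = 0.7680


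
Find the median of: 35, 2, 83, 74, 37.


Sorted: 2, 35, 37, 74, 83
n = 5 (odd)
Middle value = 37

Median = 37


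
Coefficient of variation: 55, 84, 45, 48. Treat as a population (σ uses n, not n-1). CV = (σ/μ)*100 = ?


Mean = 58.0000
SD = 15.4434
CV = (15.4434/58.0000)*100 = 26.6266%

CV = 26.6266%


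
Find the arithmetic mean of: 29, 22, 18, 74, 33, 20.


Sum = 29 + 22 + 18 + 74 + 33 + 20 = 196
n = 6
Mean = 196/6 = 32.6667

Mean = 32.6667


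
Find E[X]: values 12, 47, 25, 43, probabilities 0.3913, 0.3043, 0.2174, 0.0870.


E[X] = 12*0.3913 + 47*0.3043 + 25*0.2174 + 43*0.0870
= 4.6956 + 14.3021 + 5.4350 + 3.7410
= 28.1737

E[X] = 28.1737


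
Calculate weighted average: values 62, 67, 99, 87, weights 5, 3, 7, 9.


Numerator = 62*5 + 67*3 + 99*7 + 87*9 = 1987
Denominator = 5 + 3 + 7 + 9 = 24
WM = 1987/24 = 82.7917

WM = 82.7917


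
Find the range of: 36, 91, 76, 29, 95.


Max = 95, Min = 29
Range = 95 - 29 = 66

Range = 66


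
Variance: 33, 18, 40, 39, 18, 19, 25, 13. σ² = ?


Mean = 25.6250
Squared deviations: 54.3906, 58.1406, 206.6406, 178.8906, 58.1406, 43.8906, 0.3906, 159.3906
Sum = 759.8750
Variance = 759.8750/8 = 94.9844

Variance = 94.9844


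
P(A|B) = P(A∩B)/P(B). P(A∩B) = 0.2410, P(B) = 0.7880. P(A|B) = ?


P(A|B) = 0.2410/0.7880 = 0.3058

P(A|B) = 0.3058


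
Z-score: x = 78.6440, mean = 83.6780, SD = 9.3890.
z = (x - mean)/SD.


z = (78.6440 - 83.6780)/9.3890
= -5.0340/9.3890
= -0.5362

z = -0.5362


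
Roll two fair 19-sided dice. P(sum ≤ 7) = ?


Total outcomes = 19×19 = 361
Favorable (sum ≤ 7): 21
P = 21/361 = 0.0582

P = 0.0582


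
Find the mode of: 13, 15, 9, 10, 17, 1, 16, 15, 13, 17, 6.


Frequencies: 1:1, 6:1, 9:1, 10:1, 13:2, 15:2, 16:1, 17:2
Max frequency = 2
Mode = 13, 15, 17

Mode = 13, 15, 17


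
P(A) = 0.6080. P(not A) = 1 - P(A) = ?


P(not A) = 1 - 0.6080 = 0.3920

P(not A) = 0.3920


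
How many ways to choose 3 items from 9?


C(9,3) = 9!/(3! × 6!)
= 362880/(6 × 720)
= 84

C(9,3) = 84


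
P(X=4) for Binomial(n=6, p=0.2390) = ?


C(6,4) = 15
p^4 = 0.003263
(1-p)^2 = 0.579121
P = 15 * 0.003263 * 0.579121 = 0.0283

P(X=4) = 0.0283


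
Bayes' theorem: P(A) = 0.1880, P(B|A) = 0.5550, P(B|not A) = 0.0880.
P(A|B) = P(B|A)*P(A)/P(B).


P(B) = P(B|A)*P(A) + P(B|A')*P(A')
= 0.5550*0.1880 + 0.0880*0.8120
= 0.104340 + 0.071456 = 0.175796
P(A|B) = 0.104340/0.175796 = 0.5935

P(A|B) = 0.5935


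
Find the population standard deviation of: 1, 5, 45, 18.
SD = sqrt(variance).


Mean = 17.2500
Variance = 296.1875
SD = sqrt(296.1875) = 17.2101

SD = 17.2101


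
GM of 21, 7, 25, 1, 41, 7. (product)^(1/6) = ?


Product = 21 × 7 × 25 × 1 × 41 × 7 = 1054725
GM = 1054725^(1/6) = 10.0892

GM = 10.0892


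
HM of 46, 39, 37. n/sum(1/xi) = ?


Sum of reciprocals = 1/46 + 1/39 + 1/37 = 0.074407
HM = 3/0.074407 = 40.3187

HM = 40.3187


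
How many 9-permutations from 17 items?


P(17,9) = 17!/8!
= 355687428096000/40320
= 8821612800

P(17,9) = 8821612800


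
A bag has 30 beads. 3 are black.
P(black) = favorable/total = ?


P = 3/30 = 0.1000

P = 0.1000


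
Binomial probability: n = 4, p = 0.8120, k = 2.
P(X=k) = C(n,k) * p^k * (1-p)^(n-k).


C(4,2) = 6
p^2 = 0.659344
(1-p)^2 = 0.035344
P = 6 * 0.659344 * 0.035344 = 0.1398

P(X=2) = 0.1398


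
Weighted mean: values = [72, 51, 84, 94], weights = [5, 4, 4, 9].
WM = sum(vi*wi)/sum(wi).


Numerator = 72*5 + 51*4 + 84*4 + 94*9 = 1746
Denominator = 5 + 4 + 4 + 9 = 22
WM = 1746/22 = 79.3636

WM = 79.3636


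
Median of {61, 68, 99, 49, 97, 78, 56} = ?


Sorted: 49, 56, 61, 68, 78, 97, 99
n = 7 (odd)
Middle value = 68

Median = 68


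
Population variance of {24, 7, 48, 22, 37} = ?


Mean = 27.6000
Squared deviations: 12.9600, 424.3600, 416.1600, 31.3600, 88.3600
Sum = 973.2000
Variance = 973.2000/5 = 194.6400

Variance = 194.6400


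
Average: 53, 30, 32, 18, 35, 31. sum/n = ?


Sum = 53 + 30 + 32 + 18 + 35 + 31 = 199
n = 6
Mean = 199/6 = 33.1667

Mean = 33.1667


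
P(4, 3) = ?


P(4,3) = 4!/1!
= 24/1
= 24

P(4,3) = 24


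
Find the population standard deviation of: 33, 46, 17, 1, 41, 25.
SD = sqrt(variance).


Mean = 27.1667
Variance = 228.8056
SD = sqrt(228.8056) = 15.1263

SD = 15.1263


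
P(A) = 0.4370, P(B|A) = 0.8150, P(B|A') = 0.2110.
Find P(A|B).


P(B) = P(B|A)*P(A) + P(B|A')*P(A')
= 0.8150*0.4370 + 0.2110*0.5630
= 0.356155 + 0.118793 = 0.474948
P(A|B) = 0.356155/0.474948 = 0.7499

P(A|B) = 0.7499


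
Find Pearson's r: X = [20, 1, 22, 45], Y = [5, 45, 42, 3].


Mean X = 22.0000, Mean Y = 23.7500
SD X = 15.604487, SD Y = 19.791096
Cov = -221.500000
r = -221.500000/(15.604487*19.791096) = -0.7172

r = -0.7172


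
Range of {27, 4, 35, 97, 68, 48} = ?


Max = 97, Min = 4
Range = 97 - 4 = 93

Range = 93


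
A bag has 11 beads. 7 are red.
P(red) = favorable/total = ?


P = 7/11 = 0.6364

P = 0.6364


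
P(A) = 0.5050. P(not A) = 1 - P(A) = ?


P(not A) = 1 - 0.5050 = 0.4950

P(not A) = 0.4950


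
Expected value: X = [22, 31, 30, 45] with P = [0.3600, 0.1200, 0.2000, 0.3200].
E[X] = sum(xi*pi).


E[X] = 22*0.3600 + 31*0.1200 + 30*0.2000 + 45*0.3200
= 7.9200 + 3.7200 + 6.0000 + 14.4000
= 32.0400

E[X] = 32.0400


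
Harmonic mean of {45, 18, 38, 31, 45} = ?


Sum of reciprocals = 1/45 + 1/18 + 1/38 + 1/31 + 1/45 = 0.158574
HM = 5/0.158574 = 31.5310

HM = 31.5310


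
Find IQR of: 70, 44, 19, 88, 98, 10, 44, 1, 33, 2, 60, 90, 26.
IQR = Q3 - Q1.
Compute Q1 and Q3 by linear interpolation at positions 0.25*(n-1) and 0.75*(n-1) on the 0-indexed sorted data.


Sorted: 1, 2, 10, 19, 26, 33, 44, 44, 60, 70, 88, 90, 98
Q1 (25th %ile) = 19.0000
Q3 (75th %ile) = 70.0000
IQR = 70.0000 - 19.0000 = 51.0000

IQR = 51.0000


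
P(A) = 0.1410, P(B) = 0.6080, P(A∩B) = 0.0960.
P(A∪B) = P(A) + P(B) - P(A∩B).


P(A∪B) = 0.1410 + 0.6080 - 0.0960
= 0.7490 - 0.0960
= 0.6530

P(A∪B) = 0.6530


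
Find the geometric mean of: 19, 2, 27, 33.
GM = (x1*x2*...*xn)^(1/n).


Product = 19 × 2 × 27 × 33 = 33858
GM = 33858^(1/4) = 13.5649

GM = 13.5649


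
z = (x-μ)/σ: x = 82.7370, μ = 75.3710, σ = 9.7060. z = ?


z = (82.7370 - 75.3710)/9.7060
= 7.3660/9.7060
= 0.7589

z = 0.7589


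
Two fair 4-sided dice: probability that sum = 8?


Total outcomes = 4×4 = 16
Favorable (sum = 8): 1
P = 1/16 = 0.0625

P = 0.0625


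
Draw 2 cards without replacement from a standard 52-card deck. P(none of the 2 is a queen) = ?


P(no queens) = (48/52) × (47/51)
= 0.8507

P = 0.8507


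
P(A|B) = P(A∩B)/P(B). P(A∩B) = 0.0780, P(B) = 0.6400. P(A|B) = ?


P(A|B) = 0.0780/0.6400 = 0.1219

P(A|B) = 0.1219


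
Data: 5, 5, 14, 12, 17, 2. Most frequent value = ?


Frequencies: 2:1, 5:2, 12:1, 14:1, 17:1
Max frequency = 2
Mode = 5

Mode = 5


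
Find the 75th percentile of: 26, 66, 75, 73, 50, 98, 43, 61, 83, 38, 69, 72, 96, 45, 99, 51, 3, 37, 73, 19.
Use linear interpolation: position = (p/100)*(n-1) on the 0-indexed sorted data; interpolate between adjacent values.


Sorted: 3, 19, 26, 37, 38, 43, 45, 50, 51, 61, 66, 69, 72, 73, 73, 75, 83, 96, 98, 99
n = 20
Index = 75/100 * 19 = 14.2500
Lower = data[14] = 73, Upper = data[15] = 75
P75 = 73 + 0.2500*(2) = 73.5000

P75 = 73.5000


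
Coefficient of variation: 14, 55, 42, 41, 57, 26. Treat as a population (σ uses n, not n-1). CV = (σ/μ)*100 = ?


Mean = 39.1667
SD = 15.2033
CV = (15.2033/39.1667)*100 = 38.8168%

CV = 38.8168%


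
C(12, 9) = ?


C(12,9) = 12!/(9! × 3!)
= 479001600/(362880 × 6)
= 220

C(12,9) = 220


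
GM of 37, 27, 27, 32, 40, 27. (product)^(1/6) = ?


Product = 37 × 27 × 27 × 32 × 40 × 27 = 932186880
GM = 932186880^(1/6) = 31.2548

GM = 31.2548


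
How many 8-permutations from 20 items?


P(20,8) = 20!/12!
= 2432902008176640000/479001600
= 5079110400

P(20,8) = 5079110400


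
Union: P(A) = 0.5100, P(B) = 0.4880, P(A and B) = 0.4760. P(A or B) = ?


P(A∪B) = 0.5100 + 0.4880 - 0.4760
= 0.9980 - 0.4760
= 0.5220

P(A∪B) = 0.5220


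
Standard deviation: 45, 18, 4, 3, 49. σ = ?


Mean = 23.8000
Variance = 388.5600
SD = sqrt(388.5600) = 19.7119

SD = 19.7119


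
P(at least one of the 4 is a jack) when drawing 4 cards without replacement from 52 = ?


P(at least one) = 1 - P(none)
P(none) = (48/52) × (47/51) × (46/50) × (45/49) = 0.718737
P(at least one) = 1 - 0.718737 = 0.2813

P = 0.2813


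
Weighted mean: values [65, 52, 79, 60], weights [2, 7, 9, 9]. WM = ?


Numerator = 65*2 + 52*7 + 79*9 + 60*9 = 1745
Denominator = 2 + 7 + 9 + 9 = 27
WM = 1745/27 = 64.6296

WM = 64.6296


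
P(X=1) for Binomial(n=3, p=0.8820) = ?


C(3,1) = 3
p^1 = 0.882000
(1-p)^2 = 0.013924
P = 3 * 0.882000 * 0.013924 = 0.0368

P(X=1) = 0.0368


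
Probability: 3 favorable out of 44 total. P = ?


P = 3/44 = 0.0682

P = 0.0682


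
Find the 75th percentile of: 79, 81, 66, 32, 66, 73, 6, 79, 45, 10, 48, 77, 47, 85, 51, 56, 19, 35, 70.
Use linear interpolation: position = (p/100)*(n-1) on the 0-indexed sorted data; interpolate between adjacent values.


Sorted: 6, 10, 19, 32, 35, 45, 47, 48, 51, 56, 66, 66, 70, 73, 77, 79, 79, 81, 85
n = 19
Index = 75/100 * 18 = 13.5000
Lower = data[13] = 73, Upper = data[14] = 77
P75 = 73 + 0.5000*(4) = 75.0000

P75 = 75.0000
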